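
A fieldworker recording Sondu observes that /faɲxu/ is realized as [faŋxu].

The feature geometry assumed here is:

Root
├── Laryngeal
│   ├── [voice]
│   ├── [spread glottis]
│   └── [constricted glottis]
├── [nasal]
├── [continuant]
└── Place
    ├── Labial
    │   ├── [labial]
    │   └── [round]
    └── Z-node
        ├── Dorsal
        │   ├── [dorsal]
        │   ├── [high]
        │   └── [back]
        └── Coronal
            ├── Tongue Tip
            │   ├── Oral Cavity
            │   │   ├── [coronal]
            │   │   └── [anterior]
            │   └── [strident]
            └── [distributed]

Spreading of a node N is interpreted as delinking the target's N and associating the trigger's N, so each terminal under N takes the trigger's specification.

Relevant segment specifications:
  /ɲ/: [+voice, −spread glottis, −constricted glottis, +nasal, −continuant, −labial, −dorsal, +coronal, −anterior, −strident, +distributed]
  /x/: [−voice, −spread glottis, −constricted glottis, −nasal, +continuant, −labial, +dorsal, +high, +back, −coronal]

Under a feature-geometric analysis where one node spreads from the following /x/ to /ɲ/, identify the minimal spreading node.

Comparing /ɲ/ with its surface form [ŋ], the features that change are [coronal], [anterior], [distributed], [strident], [dorsal], [high], [back].
In this geometry the lowest node dominating all of them is Z-node: every daughter of Z-node dominates only a proper subset, so no lower node suffices.
Delinking /ɲ/'s Z-node and associating /x/'s Z-node gives precisely the feature bundle of [ŋ].
Features on which the two segments disagree outside Z-node, such as [nasal], [voice], are unchanged — nothing dominating them spread, and Z-node is the minimal sufficient constituent.

Z-node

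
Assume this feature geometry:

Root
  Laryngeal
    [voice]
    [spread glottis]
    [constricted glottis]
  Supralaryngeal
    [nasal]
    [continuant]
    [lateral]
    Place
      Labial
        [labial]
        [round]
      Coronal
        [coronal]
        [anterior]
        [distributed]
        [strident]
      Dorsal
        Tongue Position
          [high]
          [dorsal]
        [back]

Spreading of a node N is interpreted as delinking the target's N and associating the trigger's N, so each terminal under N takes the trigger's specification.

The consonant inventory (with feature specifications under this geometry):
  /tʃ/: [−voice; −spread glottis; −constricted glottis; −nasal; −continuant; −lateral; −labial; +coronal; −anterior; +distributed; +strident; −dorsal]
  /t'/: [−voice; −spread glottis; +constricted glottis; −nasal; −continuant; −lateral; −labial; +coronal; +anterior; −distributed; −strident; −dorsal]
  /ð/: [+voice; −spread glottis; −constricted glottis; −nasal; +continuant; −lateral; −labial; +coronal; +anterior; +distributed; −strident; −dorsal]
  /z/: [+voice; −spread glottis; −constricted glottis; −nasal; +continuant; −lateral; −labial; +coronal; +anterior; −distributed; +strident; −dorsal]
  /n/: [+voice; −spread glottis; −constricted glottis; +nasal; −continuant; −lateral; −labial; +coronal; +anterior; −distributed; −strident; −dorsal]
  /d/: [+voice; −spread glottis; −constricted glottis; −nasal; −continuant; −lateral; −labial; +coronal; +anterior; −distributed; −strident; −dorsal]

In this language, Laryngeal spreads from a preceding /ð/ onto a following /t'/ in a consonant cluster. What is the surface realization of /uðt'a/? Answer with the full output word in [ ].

[uðda]

Laryngeal immediately or transitively dominates [voice], [spread glottis], [constricted glottis].
After delinking /t'/'s Laryngeal and linking /ð/'s, the affected terminals become [+voice], [−spread glottis], [−constricted glottis]; [nasal], [continuant], [lateral], … (outside Laryngeal) are retained from /t'/.
This feature bundle is that of [d], so /uðt'a/ surfaces as [uðda].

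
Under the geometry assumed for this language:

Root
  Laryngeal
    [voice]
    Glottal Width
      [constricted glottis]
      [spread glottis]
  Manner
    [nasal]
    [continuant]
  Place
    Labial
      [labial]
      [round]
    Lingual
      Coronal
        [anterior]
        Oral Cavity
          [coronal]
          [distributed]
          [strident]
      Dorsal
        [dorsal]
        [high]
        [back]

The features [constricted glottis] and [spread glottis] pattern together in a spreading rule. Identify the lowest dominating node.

Glottal Width

[constricted glottis]: Root → Laryngeal → Glottal Width → [constricted glottis].
[spread glottis]: Root → Laryngeal → Glottal Width → [spread glottis].
These paths first converge at Glottal Width; no daughter of Glottal Width dominates all 2 features, so Glottal Width is the minimal constituent.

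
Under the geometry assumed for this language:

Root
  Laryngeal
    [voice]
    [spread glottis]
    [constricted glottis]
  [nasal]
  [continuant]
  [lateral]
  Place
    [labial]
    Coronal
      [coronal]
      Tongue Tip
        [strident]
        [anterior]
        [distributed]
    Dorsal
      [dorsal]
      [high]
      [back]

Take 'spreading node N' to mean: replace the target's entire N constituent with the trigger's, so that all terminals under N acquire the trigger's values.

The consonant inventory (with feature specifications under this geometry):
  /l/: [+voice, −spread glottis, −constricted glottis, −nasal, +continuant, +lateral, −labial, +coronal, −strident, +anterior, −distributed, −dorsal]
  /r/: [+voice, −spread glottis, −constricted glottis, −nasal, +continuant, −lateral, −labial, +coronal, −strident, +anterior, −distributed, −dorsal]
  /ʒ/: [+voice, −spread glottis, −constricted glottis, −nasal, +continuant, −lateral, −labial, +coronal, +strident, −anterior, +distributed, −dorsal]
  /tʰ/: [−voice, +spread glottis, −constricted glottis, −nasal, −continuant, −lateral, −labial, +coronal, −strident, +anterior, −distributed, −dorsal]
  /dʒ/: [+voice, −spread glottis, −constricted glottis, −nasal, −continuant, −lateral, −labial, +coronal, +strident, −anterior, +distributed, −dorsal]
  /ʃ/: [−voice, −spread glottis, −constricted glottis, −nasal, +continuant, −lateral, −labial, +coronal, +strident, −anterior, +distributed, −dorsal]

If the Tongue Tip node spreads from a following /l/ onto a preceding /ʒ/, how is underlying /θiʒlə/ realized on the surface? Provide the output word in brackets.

The Tongue Tip node dominates the terminals [strident], [anterior], [distributed].
The target acquires /l/'s values for everything under Tongue Tip — [−strident], [+anterior], [−distributed] — while keeping its own [voice], [spread glottis], [constricted glottis], ….
This feature bundle is that of [r], so /θiʒlə/ surfaces as [θirlə].

[θirlə]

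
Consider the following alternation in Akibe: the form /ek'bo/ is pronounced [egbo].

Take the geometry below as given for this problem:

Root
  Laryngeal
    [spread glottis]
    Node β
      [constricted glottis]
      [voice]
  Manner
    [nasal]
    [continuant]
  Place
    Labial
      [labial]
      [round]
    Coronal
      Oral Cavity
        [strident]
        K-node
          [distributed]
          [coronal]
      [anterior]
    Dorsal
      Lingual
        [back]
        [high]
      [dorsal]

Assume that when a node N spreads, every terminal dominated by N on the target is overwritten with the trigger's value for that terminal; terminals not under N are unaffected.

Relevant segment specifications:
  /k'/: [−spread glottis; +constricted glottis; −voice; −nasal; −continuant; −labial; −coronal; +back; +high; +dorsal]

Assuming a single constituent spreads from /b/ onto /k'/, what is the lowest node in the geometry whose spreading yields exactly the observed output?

Node β

Comparing /k'/ with its surface form [g], the features that change are [voice], [constricted glottis].
In this geometry the lowest node dominating all of them is Node β: every daughter of Node β dominates only a proper subset, so no lower node suffices.
If Node β spreads, every terminal under it takes /b/'s value, producing [g] as observed.
[dorsal], [labial] stay as in /k'/ although /b/ differs there, so no node dominating them spread; among the remaining candidates Node β is the lowest that derives the output.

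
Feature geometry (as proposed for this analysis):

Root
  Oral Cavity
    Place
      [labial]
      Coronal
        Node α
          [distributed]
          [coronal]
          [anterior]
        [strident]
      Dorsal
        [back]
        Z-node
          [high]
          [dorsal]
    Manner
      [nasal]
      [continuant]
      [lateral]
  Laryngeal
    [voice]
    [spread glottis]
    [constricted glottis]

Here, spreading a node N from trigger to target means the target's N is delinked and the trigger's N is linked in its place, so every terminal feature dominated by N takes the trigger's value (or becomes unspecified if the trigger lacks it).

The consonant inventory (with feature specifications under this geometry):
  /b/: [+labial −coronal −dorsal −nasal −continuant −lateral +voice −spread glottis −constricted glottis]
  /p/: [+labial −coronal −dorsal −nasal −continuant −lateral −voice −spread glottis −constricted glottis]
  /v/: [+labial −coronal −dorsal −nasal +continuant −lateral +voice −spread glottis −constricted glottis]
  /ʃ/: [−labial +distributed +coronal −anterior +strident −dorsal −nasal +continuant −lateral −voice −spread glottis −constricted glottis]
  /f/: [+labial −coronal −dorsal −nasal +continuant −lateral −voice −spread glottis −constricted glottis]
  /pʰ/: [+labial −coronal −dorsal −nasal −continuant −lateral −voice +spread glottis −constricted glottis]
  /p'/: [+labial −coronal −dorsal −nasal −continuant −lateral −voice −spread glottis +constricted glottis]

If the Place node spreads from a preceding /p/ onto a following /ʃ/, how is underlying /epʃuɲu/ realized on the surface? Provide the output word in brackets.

Place immediately or transitively dominates [labial], [distributed], [coronal], [anterior], [strident], [back], [high], [dorsal].
Spreading Place from /p/ onto /ʃ/ replaces those values with /p/'s: [+labial], [−coronal], [−dorsal]. Features outside Place ([nasal], [continuant], [lateral], …) stay as in /ʃ/.
This feature bundle is that of [f], so /epʃuɲu/ surfaces as [epfuɲu].

[epfuɲu]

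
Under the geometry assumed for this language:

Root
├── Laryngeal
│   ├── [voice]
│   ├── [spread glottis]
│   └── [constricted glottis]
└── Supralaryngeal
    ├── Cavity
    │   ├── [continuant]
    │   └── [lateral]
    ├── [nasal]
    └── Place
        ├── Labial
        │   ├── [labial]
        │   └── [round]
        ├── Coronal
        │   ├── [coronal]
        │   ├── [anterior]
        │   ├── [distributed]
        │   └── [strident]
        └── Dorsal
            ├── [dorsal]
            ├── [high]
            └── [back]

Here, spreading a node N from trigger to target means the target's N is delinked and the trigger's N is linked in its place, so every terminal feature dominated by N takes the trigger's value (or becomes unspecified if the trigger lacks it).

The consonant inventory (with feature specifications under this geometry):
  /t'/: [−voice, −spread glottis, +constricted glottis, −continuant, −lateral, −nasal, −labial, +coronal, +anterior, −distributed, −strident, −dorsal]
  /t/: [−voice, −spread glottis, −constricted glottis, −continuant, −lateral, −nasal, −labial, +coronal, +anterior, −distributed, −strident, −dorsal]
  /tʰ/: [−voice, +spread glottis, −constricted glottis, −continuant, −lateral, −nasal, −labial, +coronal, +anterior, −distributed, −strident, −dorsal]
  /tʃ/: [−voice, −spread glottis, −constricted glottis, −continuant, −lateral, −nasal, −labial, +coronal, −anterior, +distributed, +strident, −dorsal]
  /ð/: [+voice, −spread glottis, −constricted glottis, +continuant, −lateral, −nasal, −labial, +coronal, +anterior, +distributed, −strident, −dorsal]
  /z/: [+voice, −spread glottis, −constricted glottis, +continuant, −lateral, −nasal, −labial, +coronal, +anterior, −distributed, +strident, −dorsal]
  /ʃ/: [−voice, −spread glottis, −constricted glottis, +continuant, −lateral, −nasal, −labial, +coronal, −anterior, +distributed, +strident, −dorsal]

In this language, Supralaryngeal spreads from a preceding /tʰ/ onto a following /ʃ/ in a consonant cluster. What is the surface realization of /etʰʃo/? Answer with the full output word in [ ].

Supralaryngeal immediately or transitively dominates [continuant], [lateral], [nasal], [labial], [round], [coronal], [anterior], [distributed], [strident], [dorsal], [high], [back].
The target acquires /tʰ/'s values for everything under Supralaryngeal — [−continuant], [−lateral], [−nasal], [−labial], [+coronal], [+anterior], [−distributed], [−strident], [−dorsal] — while keeping its own [voice], [spread glottis], [constricted glottis].
Among the inventory, only /t/ has exactly this specification, giving the surface form [etʰto].

[etʰto]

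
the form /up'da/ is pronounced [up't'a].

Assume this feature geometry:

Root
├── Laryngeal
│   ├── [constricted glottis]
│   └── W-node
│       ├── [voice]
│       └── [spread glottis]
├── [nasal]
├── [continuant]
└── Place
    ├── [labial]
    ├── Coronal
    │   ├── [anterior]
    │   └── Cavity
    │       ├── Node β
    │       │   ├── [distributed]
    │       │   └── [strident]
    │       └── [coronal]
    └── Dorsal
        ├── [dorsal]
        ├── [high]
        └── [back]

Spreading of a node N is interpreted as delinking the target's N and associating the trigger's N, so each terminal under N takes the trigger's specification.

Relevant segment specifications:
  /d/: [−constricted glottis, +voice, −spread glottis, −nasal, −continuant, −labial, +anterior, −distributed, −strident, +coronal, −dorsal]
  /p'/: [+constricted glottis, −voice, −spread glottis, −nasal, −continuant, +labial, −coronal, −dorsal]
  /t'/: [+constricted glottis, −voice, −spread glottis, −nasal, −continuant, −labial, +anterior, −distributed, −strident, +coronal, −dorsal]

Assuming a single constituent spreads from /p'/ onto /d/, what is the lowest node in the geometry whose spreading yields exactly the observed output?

Feature comparison: [voice], [constricted glottis] differ between /d/ and [t']; the remaining terminals match.
These terminals are all dominated by Laryngeal, and no proper subconstituent of Laryngeal covers them all; Laryngeal is their lowest common ancestor.
Delinking /d/'s Laryngeal and associating /p'/'s Laryngeal gives precisely the feature bundle of [t'].
Had Root spread, [coronal], [labial] would have taken /p'/'s values; they stay as in /d/, confirming the spreading constituent is exactly Laryngeal.

Laryngeal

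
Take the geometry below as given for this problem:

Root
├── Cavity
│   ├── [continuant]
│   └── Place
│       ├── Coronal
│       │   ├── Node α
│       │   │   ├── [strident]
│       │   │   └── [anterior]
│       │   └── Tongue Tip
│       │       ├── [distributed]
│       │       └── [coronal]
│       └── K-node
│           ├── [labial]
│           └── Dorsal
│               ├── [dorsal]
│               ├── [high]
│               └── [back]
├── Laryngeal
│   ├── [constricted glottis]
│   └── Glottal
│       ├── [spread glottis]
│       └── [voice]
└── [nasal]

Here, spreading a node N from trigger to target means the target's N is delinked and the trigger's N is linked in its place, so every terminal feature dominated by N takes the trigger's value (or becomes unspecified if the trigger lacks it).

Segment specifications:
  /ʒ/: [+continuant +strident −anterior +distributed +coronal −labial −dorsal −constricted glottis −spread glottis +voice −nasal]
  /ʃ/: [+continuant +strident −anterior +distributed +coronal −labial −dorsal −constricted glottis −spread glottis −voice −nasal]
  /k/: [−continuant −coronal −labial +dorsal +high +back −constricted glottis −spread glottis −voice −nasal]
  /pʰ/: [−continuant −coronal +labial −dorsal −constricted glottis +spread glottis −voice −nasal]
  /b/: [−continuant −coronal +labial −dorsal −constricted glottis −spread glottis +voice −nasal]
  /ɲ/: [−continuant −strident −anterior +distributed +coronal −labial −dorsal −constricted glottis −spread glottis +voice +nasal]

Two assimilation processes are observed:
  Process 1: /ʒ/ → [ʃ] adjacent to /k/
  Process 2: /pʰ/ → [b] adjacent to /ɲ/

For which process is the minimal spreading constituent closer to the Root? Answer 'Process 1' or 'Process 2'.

Process 1 alters [voice]; the lowest dominating node is [voice] (depth 3 from Root).
In Process 2, [voice], [spread glottis] change, so the minimal spreading node is Glottal at depth 2.
Glottal (depth 2) sits above [voice] (depth 3), making Process 2 the one with the higher spreading node.

Process 2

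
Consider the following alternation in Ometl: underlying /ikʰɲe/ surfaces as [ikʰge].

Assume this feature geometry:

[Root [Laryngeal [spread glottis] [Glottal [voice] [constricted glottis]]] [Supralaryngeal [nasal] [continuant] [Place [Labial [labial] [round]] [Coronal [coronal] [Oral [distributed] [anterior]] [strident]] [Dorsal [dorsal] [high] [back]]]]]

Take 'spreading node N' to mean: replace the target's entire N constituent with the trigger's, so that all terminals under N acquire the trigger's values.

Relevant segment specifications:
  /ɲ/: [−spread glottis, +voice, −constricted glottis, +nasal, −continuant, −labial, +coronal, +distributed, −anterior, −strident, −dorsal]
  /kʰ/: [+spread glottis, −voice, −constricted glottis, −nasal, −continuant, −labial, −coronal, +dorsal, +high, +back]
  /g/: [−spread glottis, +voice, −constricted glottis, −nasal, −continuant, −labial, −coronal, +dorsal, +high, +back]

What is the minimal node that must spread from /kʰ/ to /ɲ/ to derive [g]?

Supralaryngeal

Feature comparison: [nasal], [coronal], [anterior], [distributed], [strident], [dorsal], [high], [back] differ between /ɲ/ and [g]; the remaining terminals match.
Tracing each changed feature up the tree, the paths first meet at Supralaryngeal; any lower node misses at least one of them.
Delinking /ɲ/'s Supralaryngeal and associating /kʰ/'s Supralaryngeal gives precisely the feature bundle of [g].
Since [voice], [spread glottis] are preserved even though /kʰ/ disagrees there, no node above Supralaryngeal spread.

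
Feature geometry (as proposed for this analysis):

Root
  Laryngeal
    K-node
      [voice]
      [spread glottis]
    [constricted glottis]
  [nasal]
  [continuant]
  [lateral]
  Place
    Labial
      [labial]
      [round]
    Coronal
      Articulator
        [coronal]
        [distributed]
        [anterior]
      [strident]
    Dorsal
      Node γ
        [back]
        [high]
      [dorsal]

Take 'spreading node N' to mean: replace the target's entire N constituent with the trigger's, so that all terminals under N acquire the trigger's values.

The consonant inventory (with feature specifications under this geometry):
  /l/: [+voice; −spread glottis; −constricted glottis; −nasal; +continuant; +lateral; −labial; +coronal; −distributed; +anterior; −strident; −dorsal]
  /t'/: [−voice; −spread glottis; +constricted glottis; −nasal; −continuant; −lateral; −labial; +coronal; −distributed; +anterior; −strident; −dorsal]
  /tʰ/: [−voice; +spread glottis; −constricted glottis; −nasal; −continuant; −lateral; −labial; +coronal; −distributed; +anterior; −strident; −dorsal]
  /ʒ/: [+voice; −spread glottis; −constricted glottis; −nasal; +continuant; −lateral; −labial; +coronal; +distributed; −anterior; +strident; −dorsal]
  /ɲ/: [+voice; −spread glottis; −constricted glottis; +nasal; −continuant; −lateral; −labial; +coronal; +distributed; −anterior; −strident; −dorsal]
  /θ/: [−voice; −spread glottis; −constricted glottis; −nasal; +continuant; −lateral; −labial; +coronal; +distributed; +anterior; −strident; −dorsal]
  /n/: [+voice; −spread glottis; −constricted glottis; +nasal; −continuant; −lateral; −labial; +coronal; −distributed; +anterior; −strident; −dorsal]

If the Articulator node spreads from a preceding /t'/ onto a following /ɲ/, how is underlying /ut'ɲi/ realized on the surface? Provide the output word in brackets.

Articulator immediately or transitively dominates [coronal], [distributed], [anterior].
Spreading Articulator from /t'/ onto /ɲ/ replaces those values with /t'/'s: [+coronal], [−distributed], [+anterior]. Features outside Articulator ([voice], [spread glottis], [constricted glottis], …) stay as in /ɲ/.
Among the inventory, only /n/ has exactly this specification, giving the surface form [ut'ni].

[ut'ni]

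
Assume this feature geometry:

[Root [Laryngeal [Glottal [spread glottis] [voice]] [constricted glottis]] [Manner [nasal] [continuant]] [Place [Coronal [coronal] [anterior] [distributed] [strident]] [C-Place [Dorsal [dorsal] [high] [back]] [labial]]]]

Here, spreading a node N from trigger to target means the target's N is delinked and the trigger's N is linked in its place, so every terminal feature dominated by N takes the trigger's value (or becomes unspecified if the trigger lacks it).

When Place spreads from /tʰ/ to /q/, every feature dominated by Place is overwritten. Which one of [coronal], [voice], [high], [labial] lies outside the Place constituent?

Place dominates exactly [coronal], [anterior], [distributed], [strident], [dorsal], [high], [back], [labial].
[labial], [coronal], [high] all lie under Place, so they are overwritten when Place spreads.
But [voice] is a dependent of Glottal, outside Place; it is therefore untouched by the spreading.

[voice]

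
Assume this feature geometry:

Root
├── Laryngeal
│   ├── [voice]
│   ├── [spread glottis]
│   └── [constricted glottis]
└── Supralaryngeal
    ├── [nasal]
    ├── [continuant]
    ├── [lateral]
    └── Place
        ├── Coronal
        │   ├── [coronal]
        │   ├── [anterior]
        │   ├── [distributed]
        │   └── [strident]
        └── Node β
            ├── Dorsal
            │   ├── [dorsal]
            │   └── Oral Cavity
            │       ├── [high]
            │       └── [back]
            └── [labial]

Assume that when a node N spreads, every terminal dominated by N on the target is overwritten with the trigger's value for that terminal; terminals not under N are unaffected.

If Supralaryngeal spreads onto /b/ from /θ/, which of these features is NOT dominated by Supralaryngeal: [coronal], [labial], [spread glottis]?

[spread glottis]

The terminals dominated by Supralaryngeal are [nasal], [continuant], [lateral], [coronal], [anterior], [distributed], [strident], [dorsal], [high], [back], [labial].
Of the listed options, [labial], [coronal] are among these and would be overwritten by spreading Supralaryngeal.
But [spread glottis] is a dependent of Laryngeal, outside Supralaryngeal; it is therefore untouched by the spreading.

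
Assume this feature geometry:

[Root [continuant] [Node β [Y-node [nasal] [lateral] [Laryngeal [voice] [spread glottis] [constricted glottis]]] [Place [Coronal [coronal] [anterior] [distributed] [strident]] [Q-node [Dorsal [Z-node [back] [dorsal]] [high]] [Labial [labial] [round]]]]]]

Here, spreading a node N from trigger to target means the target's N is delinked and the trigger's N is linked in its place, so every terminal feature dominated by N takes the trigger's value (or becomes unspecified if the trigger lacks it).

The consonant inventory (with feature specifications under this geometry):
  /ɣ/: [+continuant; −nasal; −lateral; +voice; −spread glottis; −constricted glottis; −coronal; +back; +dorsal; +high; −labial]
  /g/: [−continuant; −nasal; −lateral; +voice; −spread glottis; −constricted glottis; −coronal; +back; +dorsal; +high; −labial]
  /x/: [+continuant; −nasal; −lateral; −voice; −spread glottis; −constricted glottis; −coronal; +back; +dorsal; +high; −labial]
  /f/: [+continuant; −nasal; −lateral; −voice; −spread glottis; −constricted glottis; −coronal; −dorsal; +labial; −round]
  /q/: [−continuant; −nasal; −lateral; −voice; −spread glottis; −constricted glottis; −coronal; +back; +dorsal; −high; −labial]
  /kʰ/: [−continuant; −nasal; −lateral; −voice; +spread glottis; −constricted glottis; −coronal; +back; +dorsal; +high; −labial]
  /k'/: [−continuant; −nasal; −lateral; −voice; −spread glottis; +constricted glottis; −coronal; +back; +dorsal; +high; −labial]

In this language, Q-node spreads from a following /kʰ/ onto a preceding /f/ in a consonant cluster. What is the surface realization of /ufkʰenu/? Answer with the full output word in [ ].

The Q-node node dominates the terminals [back], [dorsal], [high], [labial], [round].
After delinking /f/'s Q-node and linking /kʰ/'s, the affected terminals become [+back], [+dorsal], [+high], [−labial]; [continuant], [nasal], [lateral], … (outside Q-node) are retained from /f/.
This feature bundle is that of [x], so /ufkʰenu/ surfaces as [uxkʰenu].

[uxkʰenu]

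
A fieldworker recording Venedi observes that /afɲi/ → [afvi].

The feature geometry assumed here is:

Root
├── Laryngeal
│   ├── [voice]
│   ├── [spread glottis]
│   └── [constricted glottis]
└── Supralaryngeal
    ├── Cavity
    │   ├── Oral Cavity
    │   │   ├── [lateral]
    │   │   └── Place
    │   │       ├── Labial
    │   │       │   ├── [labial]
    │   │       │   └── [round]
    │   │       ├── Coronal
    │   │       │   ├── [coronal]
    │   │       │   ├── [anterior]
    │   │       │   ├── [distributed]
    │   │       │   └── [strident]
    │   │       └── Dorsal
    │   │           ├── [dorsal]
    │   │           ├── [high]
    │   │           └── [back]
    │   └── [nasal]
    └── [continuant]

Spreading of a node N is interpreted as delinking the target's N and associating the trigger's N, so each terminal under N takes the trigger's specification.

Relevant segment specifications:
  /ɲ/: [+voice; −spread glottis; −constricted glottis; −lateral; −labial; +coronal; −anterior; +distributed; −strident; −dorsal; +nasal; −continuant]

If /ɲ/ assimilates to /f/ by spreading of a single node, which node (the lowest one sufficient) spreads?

The alternation /ɲ/ → [v] changes [nasal], [continuant], [labial], [round], [coronal], [anterior], [distributed], [strident] and nothing else.
Tracing each changed feature up the tree, the paths first meet at Supralaryngeal; any lower node misses at least one of them.
If Supralaryngeal spreads, every terminal under it takes /f/'s value, producing [v] as observed.
Had Root spread, [voice] would have taken /f/'s value; it stays as in /ɲ/, confirming the spreading constituent is exactly Supralaryngeal.

Supralaryngeal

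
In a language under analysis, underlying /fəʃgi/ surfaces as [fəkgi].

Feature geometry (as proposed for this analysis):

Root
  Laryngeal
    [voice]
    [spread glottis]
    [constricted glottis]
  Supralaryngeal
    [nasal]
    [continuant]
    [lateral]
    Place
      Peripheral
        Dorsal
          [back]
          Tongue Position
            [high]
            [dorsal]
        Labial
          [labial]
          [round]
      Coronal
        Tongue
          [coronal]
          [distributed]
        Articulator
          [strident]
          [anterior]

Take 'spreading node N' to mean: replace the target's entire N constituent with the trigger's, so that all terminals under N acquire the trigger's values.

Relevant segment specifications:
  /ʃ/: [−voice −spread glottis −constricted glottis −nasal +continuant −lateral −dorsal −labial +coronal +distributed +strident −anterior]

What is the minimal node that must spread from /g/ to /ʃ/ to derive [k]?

/ʃ/ and [k] differ in [continuant], [coronal], [anterior], [distributed], [strident], [dorsal], [high], [back]; every other specified feature is identical.
The smallest constituent containing every changed terminal is Supralaryngeal — each of its daughters lacks at least one of the affected features.
If Supralaryngeal spreads, every terminal under it takes /g/'s value, producing [k] as observed.
Had Root spread, [voice] would have taken /g/'s value; it stays as in /ʃ/, confirming the spreading constituent is exactly Supralaryngeal.

Supralaryngeal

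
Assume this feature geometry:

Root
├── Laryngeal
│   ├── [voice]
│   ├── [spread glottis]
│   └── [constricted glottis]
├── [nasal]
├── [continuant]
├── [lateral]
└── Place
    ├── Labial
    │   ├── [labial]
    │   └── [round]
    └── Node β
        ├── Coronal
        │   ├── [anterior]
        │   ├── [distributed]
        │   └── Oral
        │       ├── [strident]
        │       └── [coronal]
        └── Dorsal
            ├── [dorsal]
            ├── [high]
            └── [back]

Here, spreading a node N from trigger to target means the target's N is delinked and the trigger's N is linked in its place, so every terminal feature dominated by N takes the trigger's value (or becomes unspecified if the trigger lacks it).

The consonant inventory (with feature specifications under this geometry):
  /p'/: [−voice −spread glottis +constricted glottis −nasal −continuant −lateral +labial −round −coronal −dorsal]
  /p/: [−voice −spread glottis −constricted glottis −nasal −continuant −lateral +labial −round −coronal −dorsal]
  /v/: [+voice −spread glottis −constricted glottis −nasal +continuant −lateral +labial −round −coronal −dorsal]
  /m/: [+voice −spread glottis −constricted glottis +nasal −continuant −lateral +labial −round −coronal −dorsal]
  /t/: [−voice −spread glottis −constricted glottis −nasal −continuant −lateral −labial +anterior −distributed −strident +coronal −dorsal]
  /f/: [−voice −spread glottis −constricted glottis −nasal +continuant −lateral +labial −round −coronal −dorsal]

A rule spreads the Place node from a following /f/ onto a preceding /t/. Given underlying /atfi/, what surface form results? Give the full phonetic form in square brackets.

[apfi]

Place immediately or transitively dominates [labial], [round], [anterior], [distributed], [strident], [coronal], [dorsal], [high], [back].
After delinking /t/'s Place and linking /f/'s, the affected terminals become [+labial], [−round], [−coronal], [−dorsal]; [voice], [spread glottis], [constricted glottis], … (outside Place) are retained from /t/.
This feature bundle is that of [p], so /atfi/ surfaces as [apfi].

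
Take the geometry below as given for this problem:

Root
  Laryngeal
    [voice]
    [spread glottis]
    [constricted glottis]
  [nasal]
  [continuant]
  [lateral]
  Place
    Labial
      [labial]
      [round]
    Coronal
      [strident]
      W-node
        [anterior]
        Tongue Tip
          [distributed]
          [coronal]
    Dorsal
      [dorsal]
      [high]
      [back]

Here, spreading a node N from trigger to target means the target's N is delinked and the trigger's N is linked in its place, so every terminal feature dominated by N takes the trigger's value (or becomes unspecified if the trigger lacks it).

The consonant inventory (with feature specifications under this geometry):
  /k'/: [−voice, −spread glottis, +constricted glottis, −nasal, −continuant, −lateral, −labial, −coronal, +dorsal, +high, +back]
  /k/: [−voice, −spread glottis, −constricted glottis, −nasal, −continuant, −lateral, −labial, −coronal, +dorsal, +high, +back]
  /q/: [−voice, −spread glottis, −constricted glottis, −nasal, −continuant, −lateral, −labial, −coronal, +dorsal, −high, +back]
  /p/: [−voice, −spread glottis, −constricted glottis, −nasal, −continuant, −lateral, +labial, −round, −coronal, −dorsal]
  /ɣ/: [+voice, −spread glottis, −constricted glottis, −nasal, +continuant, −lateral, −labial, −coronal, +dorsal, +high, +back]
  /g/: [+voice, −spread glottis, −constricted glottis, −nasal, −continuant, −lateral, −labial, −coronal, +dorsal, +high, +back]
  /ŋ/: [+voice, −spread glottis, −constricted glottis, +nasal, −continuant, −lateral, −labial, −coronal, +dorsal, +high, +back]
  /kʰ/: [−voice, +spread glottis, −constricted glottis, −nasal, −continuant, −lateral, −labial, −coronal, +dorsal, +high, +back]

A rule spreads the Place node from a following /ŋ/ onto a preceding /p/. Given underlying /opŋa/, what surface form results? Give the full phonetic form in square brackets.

Place immediately or transitively dominates [labial], [round], [strident], [anterior], [distributed], [coronal], [dorsal], [high], [back].
Spreading Place from /ŋ/ onto /p/ replaces those values with /ŋ/'s: [−labial], [−coronal], [+dorsal], [+high], [+back]. Features outside Place ([voice], [spread glottis], [constricted glottis], …) stay as in /p/.
The resulting bundle matches /k/ in the inventory; substituting it for /p/ gives [okŋa].

[okŋa]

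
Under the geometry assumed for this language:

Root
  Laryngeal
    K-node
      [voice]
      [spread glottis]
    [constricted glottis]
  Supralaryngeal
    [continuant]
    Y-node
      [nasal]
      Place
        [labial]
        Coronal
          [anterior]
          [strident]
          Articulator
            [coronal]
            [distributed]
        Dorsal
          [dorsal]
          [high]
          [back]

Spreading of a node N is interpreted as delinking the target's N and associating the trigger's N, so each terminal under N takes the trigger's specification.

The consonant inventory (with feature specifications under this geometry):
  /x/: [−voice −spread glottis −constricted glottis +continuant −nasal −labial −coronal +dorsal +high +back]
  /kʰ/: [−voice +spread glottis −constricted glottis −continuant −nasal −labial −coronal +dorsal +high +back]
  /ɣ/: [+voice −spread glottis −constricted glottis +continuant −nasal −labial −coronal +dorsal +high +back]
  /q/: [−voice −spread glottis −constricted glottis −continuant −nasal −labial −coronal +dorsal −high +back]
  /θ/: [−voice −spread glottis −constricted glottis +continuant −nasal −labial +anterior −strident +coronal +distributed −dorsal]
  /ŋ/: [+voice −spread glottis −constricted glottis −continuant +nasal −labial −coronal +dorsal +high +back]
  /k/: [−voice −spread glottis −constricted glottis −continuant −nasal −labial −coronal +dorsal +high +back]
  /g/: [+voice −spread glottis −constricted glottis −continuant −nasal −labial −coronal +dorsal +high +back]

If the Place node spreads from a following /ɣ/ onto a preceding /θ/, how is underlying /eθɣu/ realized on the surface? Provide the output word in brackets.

The Place node dominates the terminals [labial], [anterior], [strident], [coronal], [distributed], [dorsal], [high], [back].
The target acquires /ɣ/'s values for everything under Place — [−labial], [−coronal], [+dorsal], [+high], [+back] — while keeping its own [voice], [spread glottis], [constricted glottis], ….
The resulting bundle matches /x/ in the inventory; substituting it for /θ/ gives [exɣu].

[exɣu]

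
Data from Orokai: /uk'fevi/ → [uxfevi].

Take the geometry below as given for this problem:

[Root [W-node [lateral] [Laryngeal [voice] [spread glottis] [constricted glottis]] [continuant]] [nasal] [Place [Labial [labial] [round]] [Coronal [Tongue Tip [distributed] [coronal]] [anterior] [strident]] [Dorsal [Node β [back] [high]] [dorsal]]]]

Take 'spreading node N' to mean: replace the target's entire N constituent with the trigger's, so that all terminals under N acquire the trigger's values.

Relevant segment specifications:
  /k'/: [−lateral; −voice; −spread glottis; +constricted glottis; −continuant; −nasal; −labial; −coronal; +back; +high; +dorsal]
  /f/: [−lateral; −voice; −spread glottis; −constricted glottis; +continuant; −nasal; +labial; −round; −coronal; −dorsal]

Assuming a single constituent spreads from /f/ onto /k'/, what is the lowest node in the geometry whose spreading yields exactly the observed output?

Comparing /k'/ with its surface form [x], the features that change are [constricted glottis], [continuant].
Tracing each changed feature up the tree, the paths first meet at W-node; any lower node misses at least one of them.
Spreading W-node from /f/ overwrites each of those terminals with /f/'s values, yielding exactly [x].
Had Root spread, [labial], [dorsal] would have taken /f/'s values; they stay as in /k'/, confirming the spreading constituent is exactly W-node.

W-node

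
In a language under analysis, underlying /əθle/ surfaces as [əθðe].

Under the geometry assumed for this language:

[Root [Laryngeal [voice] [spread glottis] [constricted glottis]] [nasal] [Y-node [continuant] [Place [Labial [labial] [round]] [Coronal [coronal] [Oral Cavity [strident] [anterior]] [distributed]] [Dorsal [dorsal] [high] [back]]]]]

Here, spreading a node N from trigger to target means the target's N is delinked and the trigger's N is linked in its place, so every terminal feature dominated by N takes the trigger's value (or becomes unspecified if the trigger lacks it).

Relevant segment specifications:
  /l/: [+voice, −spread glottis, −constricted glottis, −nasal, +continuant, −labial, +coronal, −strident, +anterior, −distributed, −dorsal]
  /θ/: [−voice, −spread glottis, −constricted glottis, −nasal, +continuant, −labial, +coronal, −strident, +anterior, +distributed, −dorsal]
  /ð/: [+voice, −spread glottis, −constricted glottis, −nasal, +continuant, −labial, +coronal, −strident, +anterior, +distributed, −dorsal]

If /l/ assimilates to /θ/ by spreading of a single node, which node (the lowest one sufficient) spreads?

The alternation /l/ → [ð] changes [distributed] and nothing else.
With a single altered terminal, the smallest constituent that could spread is that terminal — [distributed].
[voice] stays as in /l/ although /θ/ differs there, so no node dominating it spread; among the remaining candidates [distributed] is the lowest that derives the output.

[distributed]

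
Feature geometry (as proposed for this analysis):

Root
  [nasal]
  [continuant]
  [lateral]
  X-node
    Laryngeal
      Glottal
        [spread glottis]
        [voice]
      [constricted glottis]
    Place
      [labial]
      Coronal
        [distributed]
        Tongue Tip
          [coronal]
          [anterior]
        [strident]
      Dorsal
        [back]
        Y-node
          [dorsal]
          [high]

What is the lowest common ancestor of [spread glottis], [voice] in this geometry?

Glottal

[spread glottis]: Root ▹ X-node ▹ Laryngeal ▹ Glottal ▹ [spread glottis].
[voice]: Root ▹ X-node ▹ Laryngeal ▹ Glottal ▹ [voice].
Glottal is the lowest common ancestor — every listed feature sits under it, and no single subconstituent of Glottal covers them all.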